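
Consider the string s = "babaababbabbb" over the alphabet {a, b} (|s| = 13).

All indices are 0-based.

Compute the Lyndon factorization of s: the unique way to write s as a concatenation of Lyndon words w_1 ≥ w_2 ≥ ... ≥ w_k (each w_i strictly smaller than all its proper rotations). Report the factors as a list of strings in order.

emit factor 1: 'b' (i=0, period=1)
emit factor 2: 'ab' (i=1, period=2)
emit factor 3: 'aababbabbb' (i=3, period=10)

["b", "ab", "aababbabbb"]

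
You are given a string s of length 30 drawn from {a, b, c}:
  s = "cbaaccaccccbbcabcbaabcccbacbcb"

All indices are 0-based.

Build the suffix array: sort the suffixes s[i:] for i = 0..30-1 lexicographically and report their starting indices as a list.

[18, 2, 14, 19, 25, 3, 6, 29, 17, 1, 24, 11, 12, 27, 15, 20, 13, 5, 28, 16, 0, 23, 10, 26, 4, 22, 9, 21, 8, 7]

rank→(start, suffix):
  0 → (18, 'aabcccbacbcb')
  1 → (2, 'aaccaccccbbcabcbaabcccbacbcb')
  2 → (14, 'abcbaabcccbacbcb')
  3 → (19, 'abcccbacbcb')
  4 → (25, 'acbcb')
  5 → (3, 'accaccccbbcabcbaabcccbacbcb')
  6 → (6, 'accccbbcabcbaabcccbacbcb')
  7 → (29, 'b')
  8 → (17, 'baabcccbacbcb')
  9 → (1, 'baaccaccccbbcabcbaabcccbacbcb')
  10 → (24, 'bacbcb')
  11 → (11, 'bbcabcbaabcccbacbcb')
  12 → (12, 'bcabcbaabcccbacbcb')
  13 → (27, 'bcb')
  14 → (15, 'bcbaabcccbacbcb')
  15 → (20, 'bcccbacbcb')
  16 → (13, 'cabcbaabcccbacbcb')
  17 → (5, 'caccccbbcabcbaabcccbacbcb')
  18 → (28, 'cb')
  19 → (16, 'cbaabcccbacbcb')
  20 → (0, 'cbaaccaccccbbcabcbaabcccbacbcb')
  21 → (23, 'cbacbcb')
  22 → (10, 'cbbcabcbaabcccbacbcb')
  23 → (26, 'cbcb')
  24 → (4, 'ccaccccbbcabcbaabcccbacbcb')
  25 → (22, 'ccbacbcb')
  26 → (9, 'ccbbcabcbaabcccbacbcb')
  27 → (21, 'cccbacbcb')
  28 → (8, 'cccbbcabcbaabcccbacbcb')
  29 → (7, 'ccccbbcabcbaabcccbacbcb')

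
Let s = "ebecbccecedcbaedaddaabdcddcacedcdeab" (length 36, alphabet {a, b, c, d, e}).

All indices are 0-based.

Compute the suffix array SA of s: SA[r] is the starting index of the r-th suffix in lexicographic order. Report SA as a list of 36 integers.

rank→(start, suffix):
  0 → (19, 'aabdcddcacedcdeab')
  1 → (34, 'ab')
  2 → (20, 'abdcddcacedcdeab')
  3 → (27, 'acedcdeab')
  4 → (16, 'addaabdcddcacedcdeab')
  5 → (13, 'aedaddaabdcddcacedcdeab')
  6 → (35, 'b')
  7 → (12, 'baedaddaabdcddcacedcdeab')
  8 → (4, 'bccecedcbaedaddaabdcddcacedcdeab')
  9 → (21, 'bdcddcacedcdeab')
  10 → (1, 'becbccecedcbaedaddaabdcddcacedcdeab')
  11 → (26, 'cacedcdeab')
  12 → (11, 'cbaedaddaabdcddcacedcdeab')
  13 → (3, 'cbccecedcbaedaddaabdcddcacedcdeab')
  14 → (5, 'ccecedcbaedaddaabdcddcacedcdeab')
  15 → (23, 'cddcacedcdeab')
  16 → (31, 'cdeab')
  17 → (6, 'cecedcbaedaddaabdcddcacedcdeab')
  18 → (8, 'cedcbaedaddaabdcddcacedcdeab')
  19 → (28, 'cedcdeab')
  20 → (18, 'daabdcddcacedcdeab')
  21 → (15, 'daddaabdcddcacedcdeab')
  22 → (25, 'dcacedcdeab')
  23 → (10, 'dcbaedaddaabdcddcacedcdeab')
  24 → (22, 'dcddcacedcdeab')
  25 → (30, 'dcdeab')
  26 → (17, 'ddaabdcddcacedcdeab')
  27 → (24, 'ddcacedcdeab')
  28 → (32, 'deab')
  29 → (33, 'eab')
  30 → (0, 'ebecbccecedcbaedaddaabdcddcacedcdeab')
  31 → (2, 'ecbccecedcbaedaddaabdcddcacedcdeab')
  32 → (7, 'ecedcbaedaddaabdcddcacedcdeab')
  33 → (14, 'edaddaabdcddcacedcdeab')
  34 → (9, 'edcbaedaddaabdcddcacedcdeab')
  35 → (29, 'edcdeab')

[19, 34, 20, 27, 16, 13, 35, 12, 4, 21, 1, 26, 11, 3, 5, 23, 31, 6, 8, 28, 18, 15, 25, 10, 22, 30, 17, 24, 32, 33, 0, 2, 7, 14, 9, 29]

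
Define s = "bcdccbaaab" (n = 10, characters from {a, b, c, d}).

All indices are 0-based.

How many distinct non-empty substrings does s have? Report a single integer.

48

rank→(start, suffix):
  0 → (6, 'aaab')
  1 → (7, 'aab')
  2 → (8, 'ab')
  3 → (9, 'b')
  4 → (5, 'baaab')
  5 → (0, 'bcdccbaaab')
  6 → (4, 'cbaaab')
  7 → (3, 'ccbaaab')
  8 → (1, 'cdccbaaab')
  9 → (2, 'dccbaaab')

SA = [6, 7, 8, 9, 5, 0, 4, 3, 1, 2]
i: (SA[i-1],SA[i]) lcp shared
  1: (6,7) 2 'aa'
  2: (7,8) 1 'a'
  3: (8,9) 0 ''
  4: (9,5) 1 'b'
  5: (5,0) 1 'b'
  6: (0,4) 0 ''
  7: (4,3) 1 'c'
  8: (3,1) 1 'c'
  9: (1,2) 0 ''

n(n+1)/2 = 10·11/2 = 55
Σ LCP = 0 + 2 + 1 + 0 + 1 + 1 + 0 + 1 + 1 + 0 = 7
distinct = 55 − 7 = 48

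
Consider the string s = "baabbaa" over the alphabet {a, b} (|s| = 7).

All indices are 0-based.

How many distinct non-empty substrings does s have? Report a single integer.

20

rank | idx | suffix
   0 |   6 | a
   1 |   5 | aa
   2 |   1 | aabbaa
   3 |   2 | abbaa
   4 |   4 | baa
   5 |   0 | baabbaa
   6 |   3 | bbaa

SA = [6, 5, 1, 2, 4, 0, 3]
i: (SA[i-1],SA[i]) lcp shared
  1: (6,5) 1 'a'
  2: (5,1) 2 'aa'
  3: (1,2) 1 'a'
  4: (2,4) 0 ''
  5: (4,0) 3 'baa'
  6: (0,3) 1 'b'

n(n+1)/2 = 7·8/2 = 28
Σ LCP = 0 + 1 + 2 + 1 + 0 + 3 + 1 = 8
distinct = 28 − 8 = 20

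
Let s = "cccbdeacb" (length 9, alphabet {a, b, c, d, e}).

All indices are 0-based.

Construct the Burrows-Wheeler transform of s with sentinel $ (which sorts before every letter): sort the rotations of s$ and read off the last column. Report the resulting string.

beccacc$bd

rank  rotation    last
    0  $cccbdeacb  b
    1  acb$cccbde  e
    2  b$cccbdeac  c
    3  bdeacb$ccc  c
    4  cb$cccbdea  a
    5  cbdeacb$cc  c
    6  ccbdeacb$c  c
    7  cccbdeacb$  $
    8  deacb$cccb  b
    9  eacb$cccbd  d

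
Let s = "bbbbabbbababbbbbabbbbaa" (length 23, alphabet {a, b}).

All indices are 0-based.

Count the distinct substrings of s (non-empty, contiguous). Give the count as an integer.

rank→(start, suffix):
  0 → (22, 'a')
  1 → (21, 'aa')
  2 → (8, 'ababbbbbabbbbaa')
  3 → (4, 'abbbababbbbbabbbbaa')
  4 → (16, 'abbbbaa')
  5 → (10, 'abbbbbabbbbaa')
  6 → (20, 'baa')
  7 → (7, 'bababbbbbabbbbaa')
  8 → (3, 'babbbababbbbbabbbbaa')
  9 → (15, 'babbbbaa')
  10 → (9, 'babbbbbabbbbaa')
  11 → (19, 'bbaa')
  12 → (6, 'bbababbbbbabbbbaa')
  13 → (2, 'bbabbbababbbbbabbbbaa')
  14 → (14, 'bbabbbbaa')
  15 → (18, 'bbbaa')
  16 → (5, 'bbbababbbbbabbbbaa')
  17 → (1, 'bbbabbbababbbbbabbbbaa')
  18 → (13, 'bbbabbbbaa')
  19 → (17, 'bbbbaa')
  20 → (0, 'bbbbabbbababbbbbabbbbaa')
  21 → (12, 'bbbbabbbbaa')
  22 → (11, 'bbbbbabbbbaa')

SA = [22, 21, 8, 4, 16, 10, 20, 7, 3, 15, 9, 19, 6, 2, 14, 18, 5, 1, 13, 17, 0, 12, 11]
[i] adj suffixes → lcp
  [1] 22/21 → 1 ('a')
  [2] 21/8 → 1 ('a')
  [3] 8/4 → 2 ('ab')
  [4] 4/16 → 4 ('abbb')
  [5] 16/10 → 5 ('abbbb')
  [6] 10/20 → 0 ('')
  [7] 20/7 → 2 ('ba')
  [8] 7/3 → 3 ('bab')
  [9] 3/15 → 5 ('babbb')
  [10] 15/9 → 6 ('babbbb')
  [11] 9/19 → 1 ('b')
  [12] 19/6 → 3 ('bba')
  [13] 6/2 → 4 ('bbab')
  [14] 2/14 → 6 ('bbabbb')
  [15] 14/18 → 2 ('bb')
  [16] 18/5 → 4 ('bbba')
  [17] 5/1 → 5 ('bbbab')
  [18] 1/13 → 7 ('bbbabbb')
  [19] 13/17 → 3 ('bbb')
  [20] 17/0 → 5 ('bbbba')
  [21] 0/12 → 8 ('bbbbabbb')
  [22] 12/11 → 4 ('bbbb')

n(n+1)/2 = 23·24/2 = 276
Σ LCP = 0 + 1 + 1 + 2 + 4 + 5 + 0 + 2 + 3 + 5 + 6 + 1 + 3 + 4 + 6 + 2 + 4 + 5 + 7 + 3 + 5 + 8 + 4 = 81
distinct = 276 − 81 = 195

195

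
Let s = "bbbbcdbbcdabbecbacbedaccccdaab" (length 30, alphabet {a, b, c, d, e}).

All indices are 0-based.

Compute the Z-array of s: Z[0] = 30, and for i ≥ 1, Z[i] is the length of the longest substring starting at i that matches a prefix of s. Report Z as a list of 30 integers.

Z[0]=30
i=1: i≥r, start 0; Z[1]=3 extend→box=[1,4)
i=2: min(r-i=2, Z[1]=3)=2; Z[2]=2
i=3: min(r-i=1, Z[2]=2)=1; Z[3]=1
i=4: i≥r, start 0; Z[4]=0
i=5: i≥r, start 0; Z[5]=0
i=6: i≥r, start 0; Z[6]=2 extend→box=[6,8)
i=7: min(r-i=1, Z[1]=3)=1; Z[7]=1
i=8: i≥r, start 0; Z[8]=0
i=9: i≥r, start 0; Z[9]=0
i=10: i≥r, start 0; Z[10]=0
i=11: i≥r, start 0; Z[11]=2 extend→box=[11,13)
i=12: min(r-i=1, Z[1]=3)=1; Z[12]=1
i=13: i≥r, start 0; Z[13]=0
i=14: i≥r, start 0; Z[14]=0
i=15: i≥r, start 0; Z[15]=1 extend→box=[15,16)
i=16: i≥r, start 0; Z[16]=0
i=17: i≥r, start 0; Z[17]=0
i=18: i≥r, start 0; Z[18]=1 extend→box=[18,19)
i=19: i≥r, start 0; Z[19]=0
i=20: i≥r, start 0; Z[20]=0
i=21: i≥r, start 0; Z[21]=0
i=22: i≥r, start 0; Z[22]=0
i=23: i≥r, start 0; Z[23]=0
i=24: i≥r, start 0; Z[24]=0
i=25: i≥r, start 0; Z[25]=0
i=26: i≥r, start 0; Z[26]=0
i=27: i≥r, start 0; Z[27]=0
i=28: i≥r, start 0; Z[28]=0
i=29: i≥r, start 0; Z[29]=1 extend→box=[29,30)

[30, 3, 2, 1, 0, 0, 2, 1, 0, 0, 0, 2, 1, 0, 0, 1, 0, 0, 1, 0, 0, 0, 0, 0, 0, 0, 0, 0, 0, 1]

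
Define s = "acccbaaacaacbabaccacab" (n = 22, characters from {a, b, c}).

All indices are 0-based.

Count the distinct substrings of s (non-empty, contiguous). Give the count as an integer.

216

rank→(start, suffix):
  0 → (5, 'aaacaacbabaccacab')
  1 → (6, 'aacaacbabaccacab')
  2 → (9, 'aacbabaccacab')
  3 → (20, 'ab')
  4 → (13, 'abaccacab')
  5 → (7, 'acaacbabaccacab')
  6 → (18, 'acab')
  7 → (10, 'acbabaccacab')
  8 → (15, 'accacab')
  9 → (0, 'acccbaaacaacbabaccacab')
  10 → (21, 'b')
  11 → (4, 'baaacaacbabaccacab')
  12 → (12, 'babaccacab')
  13 → (14, 'baccacab')
  14 → (8, 'caacbabaccacab')
  15 → (19, 'cab')
  16 → (17, 'cacab')
  17 → (3, 'cbaaacaacbabaccacab')
  18 → (11, 'cbabaccacab')
  19 → (16, 'ccacab')
  20 → (2, 'ccbaaacaacbabaccacab')
  21 → (1, 'cccbaaacaacbabaccacab')

SA = [5, 6, 9, 20, 13, 7, 18, 10, 15, 0, 21, 4, 12, 14, 8, 19, 17, 3, 11, 16, 2, 1]
[i] adj suffixes → lcp
  [1] 5/6 → 2 ('aa')
  [2] 6/9 → 3 ('aac')
  [3] 9/20 → 1 ('a')
  [4] 20/13 → 2 ('ab')
  [5] 13/7 → 1 ('a')
  [6] 7/18 → 3 ('aca')
  [7] 18/10 → 2 ('ac')
  [8] 10/15 → 2 ('ac')
  [9] 15/0 → 3 ('acc')
  [10] 0/21 → 0 ('')
  [11] 21/4 → 1 ('b')
  [12] 4/12 → 2 ('ba')
  [13] 12/14 → 2 ('ba')
  [14] 14/8 → 0 ('')
  [15] 8/19 → 2 ('ca')
  [16] 19/17 → 2 ('ca')
  [17] 17/3 → 1 ('c')
  [18] 3/11 → 3 ('cba')
  [19] 11/16 → 1 ('c')
  [20] 16/2 → 2 ('cc')
  [21] 2/1 → 2 ('cc')

n(n+1)/2 = 22·23/2 = 253
Σ LCP = 0 + 2 + 3 + 1 + 2 + 1 + 3 + 2 + 2 + 3 + 0 + 1 + 2 + 2 + 0 + 2 + 2 + 1 + 3 + 1 + 2 + 2 = 37
distinct = 253 − 37 = 216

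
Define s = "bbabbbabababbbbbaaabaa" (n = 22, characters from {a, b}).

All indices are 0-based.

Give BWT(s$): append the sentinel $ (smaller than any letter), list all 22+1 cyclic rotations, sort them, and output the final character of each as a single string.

aabbaabbbbabbababb$baba

rank  rotation                 last
    0  $bbabbbabababbbbbaaabaa  a
    1  a$bbabbbabababbbbbaaaba  a
    2  aa$bbabbbabababbbbbaaab  b
    3  aaabaa$bbabbbabababbbbb  b
    4  aabaa$bbabbbabababbbbba  a
    5  abaa$bbabbbabababbbbbaa  a
    6  abababbbbbaaabaa$bbabbb  b
    7  ababbbbbaaabaa$bbabbbab  b
    8  abbbabababbbbbaaabaa$bb  b
    9  abbbbbaaabaa$bbabbbabab  b
   10  baa$bbabbbabababbbbbaaa  a
   11  baaabaa$bbabbbabababbbb  b
   12  babababbbbbaaabaa$bbabb  b
   13  bababbbbbaaabaa$bbabbba  a
   14  babbbabababbbbbaaabaa$b  b
   15  babbbbbaaabaa$bbabbbaba  a
   16  bbaaabaa$bbabbbabababbb  b
   17  bbabababbbbbaaabaa$bbab  b
   18  bbabbbabababbbbbaaabaa$  $
   19  bbbaaabaa$bbabbbabababb  b
   20  bbbabababbbbbaaabaa$bba  a
   21  bbbbaaabaa$bbabbbababab  b
   22  bbbbbaaabaa$bbabbbababa  a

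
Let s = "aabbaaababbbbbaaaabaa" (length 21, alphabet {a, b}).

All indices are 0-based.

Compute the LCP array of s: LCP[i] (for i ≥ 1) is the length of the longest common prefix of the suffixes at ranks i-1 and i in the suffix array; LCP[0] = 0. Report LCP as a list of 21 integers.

[0, 1, 2, 3, 5, 2, 4, 3, 1, 3, 2, 3, 0, 3, 4, 2, 1, 5, 2, 3, 4]

rank | idx | suffix
   0 |  20 | a
   1 |  19 | aa
   2 |  14 | aaaabaa
   3 |  15 | aaabaa
   4 |   4 | aaababbbbbaaaabaa
   5 |  16 | aabaa
   6 |   5 | aababbbbbaaaabaa
   7 |   0 | aabbaaababbbbbaaaabaa
   8 |  17 | abaa
   9 |   6 | ababbbbbaaaabaa
  10 |   1 | abbaaababbbbbaaaabaa
  11 |   8 | abbbbbaaaabaa
  12 |  18 | baa
  13 |  13 | baaaabaa
  14 |   3 | baaababbbbbaaaabaa
  15 |   7 | babbbbbaaaabaa
  16 |  12 | bbaaaabaa
  17 |   2 | bbaaababbbbbaaaabaa
  18 |  11 | bbbaaaabaa
  19 |  10 | bbbbaaaabaa
  20 |   9 | bbbbbaaaabaa

SA = [20, 19, 14, 15, 4, 16, 5, 0, 17, 6, 1, 8, 18, 13, 3, 7, 12, 2, 11, 10, 9]
rank  pair      lcp
   1  s[20:],s[19:]  1  'a'
   2  s[19:],s[14:]  2  'aa'
   3  s[14:],s[15:]  3  'aaa'
   4  s[15:],s[4:]  5  'aaaba'
   5  s[4:],s[16:]  2  'aa'
   6  s[16:],s[5:]  4  'aaba'
   7  s[5:],s[0:]  3  'aab'
   8  s[0:],s[17:]  1  'a'
   9  s[17:],s[6:]  3  'aba'
  10  s[6:],s[1:]  2  'ab'
  11  s[1:],s[8:]  3  'abb'
  12  s[8:],s[18:]  0  ''
  13  s[18:],s[13:]  3  'baa'
  14  s[13:],s[3:]  4  'baaa'
  15  s[3:],s[7:]  2  'ba'
  16  s[7:],s[12:]  1  'b'
  17  s[12:],s[2:]  5  'bbaaa'
  18  s[2:],s[11:]  2  'bb'
  19  s[11:],s[10:]  3  'bbb'
  20  s[10:],s[9:]  4  'bbbb'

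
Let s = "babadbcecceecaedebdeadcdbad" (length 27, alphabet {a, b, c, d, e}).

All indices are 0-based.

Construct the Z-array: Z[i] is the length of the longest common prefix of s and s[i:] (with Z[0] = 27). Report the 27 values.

Z[0]=27
i=1: outside box; Z[1]=0
i=2: outside box; Z[2]=2 grow→box=[2,4)
i=3: min(r-i=1, Z[1]=0)=0; Z[3]=0
i=4: outside box; Z[4]=0
i=5: outside box; Z[5]=1 grow→box=[5,6)
i=6: outside box; Z[6]=0
i=7: outside box; Z[7]=0
i=8: outside box; Z[8]=0
i=9: outside box; Z[9]=0
i=10: outside box; Z[10]=0
i=11: outside box; Z[11]=0
i=12: outside box; Z[12]=0
i=13: outside box; Z[13]=0
i=14: outside box; Z[14]=0
i=15: outside box; Z[15]=0
i=16: outside box; Z[16]=0
i=17: outside box; Z[17]=1 grow→box=[17,18)
i=18: outside box; Z[18]=0
i=19: outside box; Z[19]=0
i=20: outside box; Z[20]=0
i=21: outside box; Z[21]=0
i=22: outside box; Z[22]=0
i=23: outside box; Z[23]=0
i=24: outside box; Z[24]=2 grow→box=[24,26)
i=25: min(r-i=1, Z[1]=0)=0; Z[25]=0
i=26: outside box; Z[26]=0

[27, 0, 2, 0, 0, 1, 0, 0, 0, 0, 0, 0, 0, 0, 0, 0, 0, 1, 0, 0, 0, 0, 0, 0, 2, 0, 0]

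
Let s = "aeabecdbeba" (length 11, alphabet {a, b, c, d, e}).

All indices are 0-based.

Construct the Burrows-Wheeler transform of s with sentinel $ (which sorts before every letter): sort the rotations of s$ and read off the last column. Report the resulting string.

rank  rotation      last
    0  $aeabecdbeba  a
    1  a$aeabecdbeb  b
    2  abecdbeba$ae  e
    3  aeabecdbeba$  $
    4  ba$aeabecdbe  e
    5  beba$aeabecd  d
    6  becdbeba$aea  a
    7  cdbeba$aeabe  e
    8  dbeba$aeabec  c
    9  eabecdbeba$a  a
   10  eba$aeabecdb  b
   11  ecdbeba$aeab  b

abe$edaecabb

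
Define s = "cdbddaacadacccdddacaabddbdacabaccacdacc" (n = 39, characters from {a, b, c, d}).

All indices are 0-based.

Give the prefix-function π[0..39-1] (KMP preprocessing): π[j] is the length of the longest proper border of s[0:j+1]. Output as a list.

π[0] = 0
j=1 s[j]='d': π[1]=0 (border '')
j=2 s[j]='b': π[2]=0 (border '')
j=3 s[j]='d': π[3]=0 (border '')
j=4 s[j]='d': π[4]=0 (border '')
j=5 s[j]='a': π[5]=0 (border '')
j=6 s[j]='a': π[6]=0 (border '')
j=7 s[j]='c': π[7]=1 (border 'c')
j=8 s[j]='a': k: 1→0; π[8]=0 (border '')
j=9 s[j]='d': π[9]=0 (border '')
j=10 s[j]='a': π[10]=0 (border '')
j=11 s[j]='c': π[11]=1 (border 'c')
j=12 s[j]='c': k: 1→0; π[12]=1 (border 'c')
j=13 s[j]='c': k: 1→0; π[13]=1 (border 'c')
j=14 s[j]='d': π[14]=2 (border 'cd')
j=15 s[j]='d': k: 2→0; π[15]=0 (border '')
j=16 s[j]='d': π[16]=0 (border '')
j=17 s[j]='a': π[17]=0 (border '')
j=18 s[j]='c': π[18]=1 (border 'c')
j=19 s[j]='a': k: 1→0; π[19]=0 (border '')
j=20 s[j]='a': π[20]=0 (border '')
j=21 s[j]='b': π[21]=0 (border '')
j=22 s[j]='d': π[22]=0 (border '')
j=23 s[j]='d': π[23]=0 (border '')
j=24 s[j]='b': π[24]=0 (border '')
j=25 s[j]='d': π[25]=0 (border '')
j=26 s[j]='a': π[26]=0 (border '')
j=27 s[j]='c': π[27]=1 (border 'c')
j=28 s[j]='a': k: 1→0; π[28]=0 (border '')
j=29 s[j]='b': π[29]=0 (border '')
j=30 s[j]='a': π[30]=0 (border '')
j=31 s[j]='c': π[31]=1 (border 'c')
j=32 s[j]='c': k: 1→0; π[32]=1 (border 'c')
j=33 s[j]='a': k: 1→0; π[33]=0 (border '')
j=34 s[j]='c': π[34]=1 (border 'c')
j=35 s[j]='d': π[35]=2 (border 'cd')
j=36 s[j]='a': k: 2→0; π[36]=0 (border '')
j=37 s[j]='c': π[37]=1 (border 'c')
j=38 s[j]='c': k: 1→0; π[38]=1 (border 'c')

[0, 0, 0, 0, 0, 0, 0, 1, 0, 0, 0, 1, 1, 1, 2, 0, 0, 0, 1, 0, 0, 0, 0, 0, 0, 0, 0, 1, 0, 0, 0, 1, 1, 0, 1, 2, 0, 1, 1]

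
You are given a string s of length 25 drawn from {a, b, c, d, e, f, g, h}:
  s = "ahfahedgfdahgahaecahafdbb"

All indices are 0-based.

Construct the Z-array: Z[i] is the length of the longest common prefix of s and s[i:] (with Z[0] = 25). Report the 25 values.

[25, 0, 0, 2, 0, 0, 0, 0, 0, 0, 2, 0, 0, 2, 0, 1, 0, 0, 2, 0, 1, 0, 0, 0, 0]

Z[0]=25
i=1: outside box; Z[1]=0
i=2: outside box; Z[2]=0
i=3: outside box; Z[3]=2 grow→box=[3,5)
i=4: min(r-i=1, Z[1]=0)=0; Z[4]=0
i=5: outside box; Z[5]=0
i=6: outside box; Z[6]=0
i=7: outside box; Z[7]=0
i=8: outside box; Z[8]=0
i=9: outside box; Z[9]=0
i=10: outside box; Z[10]=2 grow→box=[10,12)
i=11: min(r-i=1, Z[1]=0)=0; Z[11]=0
i=12: outside box; Z[12]=0
i=13: outside box; Z[13]=2 grow→box=[13,15)
i=14: min(r-i=1, Z[1]=0)=0; Z[14]=0
i=15: outside box; Z[15]=1 grow→box=[15,16)
i=16: outside box; Z[16]=0
i=17: outside box; Z[17]=0
i=18: outside box; Z[18]=2 grow→box=[18,20)
i=19: min(r-i=1, Z[1]=0)=0; Z[19]=0
i=20: outside box; Z[20]=1 grow→box=[20,21)
i=21: outside box; Z[21]=0
i=22: outside box; Z[22]=0
i=23: outside box; Z[23]=0
i=24: outside box; Z[24]=0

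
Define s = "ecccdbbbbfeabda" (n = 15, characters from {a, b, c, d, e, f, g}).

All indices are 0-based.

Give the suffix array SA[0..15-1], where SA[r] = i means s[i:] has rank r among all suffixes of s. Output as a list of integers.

sorted suffixes:
  #0 SA[0]=14  'a'
  #1 SA[1]=11  'abda'
  #2 SA[2]=5  'bbbbfeabda'
  #3 SA[3]=6  'bbbfeabda'
  #4 SA[4]=7  'bbfeabda'
  #5 SA[5]=12  'bda'
  #6 SA[6]=8  'bfeabda'
  #7 SA[7]=1  'cccdbbbbfeabda'
  #8 SA[8]=2  'ccdbbbbfeabda'
  #9 SA[9]=3  'cdbbbbfeabda'
  #10 SA[10]=13  'da'
  #11 SA[11]=4  'dbbbbfeabda'
  #12 SA[12]=10  'eabda'
  #13 SA[13]=0  'ecccdbbbbfeabda'
  #14 SA[14]=9  'feabda'

[14, 11, 5, 6, 7, 12, 8, 1, 2, 3, 13, 4, 10, 0, 9]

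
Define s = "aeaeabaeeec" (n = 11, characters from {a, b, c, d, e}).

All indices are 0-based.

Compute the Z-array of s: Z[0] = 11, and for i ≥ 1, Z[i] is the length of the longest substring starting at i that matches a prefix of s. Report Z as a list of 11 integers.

Z[0]=11
i=1: fresh scan; Z[1]=0
i=2: fresh scan; Z[2]=3 scan→box=[2,5)
i=3: min(r-i=2, Z[1]=0)=0; Z[3]=0
i=4: min(r-i=1, Z[2]=3)=1; Z[4]=1
i=5: fresh scan; Z[5]=0
i=6: fresh scan; Z[6]=2 scan→box=[6,8)
i=7: min(r-i=1, Z[1]=0)=0; Z[7]=0
i=8: fresh scan; Z[8]=0
i=9: fresh scan; Z[9]=0
i=10: fresh scan; Z[10]=0

[11, 0, 3, 0, 1, 0, 2, 0, 0, 0, 0]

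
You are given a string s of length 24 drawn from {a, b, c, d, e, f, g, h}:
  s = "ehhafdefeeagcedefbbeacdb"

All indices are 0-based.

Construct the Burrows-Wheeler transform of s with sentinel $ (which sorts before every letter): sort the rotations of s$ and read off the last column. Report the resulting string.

rank  rotation                   last
    0  $ehhafdefeeagcedefbbeacdb  b
    1  acdb$ehhafdefeeagcedefbbe  e
    2  afdefeeagcedefbbeacdb$ehh  h
    3  agcedefbbeacdb$ehhafdefee  e
    4  b$ehhafdefeeagcedefbbeacd  d
    5  bbeacdb$ehhafdefeeagcedef  f
    6  beacdb$ehhafdefeeagcedefb  b
    7  cdb$ehhafdefeeagcedefbbea  a
    8  cedefbbeacdb$ehhafdefeeag  g
    9  db$ehhafdefeeagcedefbbeac  c
   10  defbbeacdb$ehhafdefeeagce  e
   11  defeeagcedefbbeacdb$ehhaf  f
   12  eacdb$ehhafdefeeagcedefbb  b
   13  eagcedefbbeacdb$ehhafdefe  e
   14  edefbbeacdb$ehhafdefeeagc  c
   15  eeagcedefbbeacdb$ehhafdef  f
   16  efbbeacdb$ehhafdefeeagced  d
   17  efeeagcedefbbeacdb$ehhafd  d
   18  ehhafdefeeagcedefbbeacdb$  $
   19  fbbeacdb$ehhafdefeeagcede  e
   20  fdefeeagcedefbbeacdb$ehha  a
   21  feeagcedefbbeacdb$ehhafde  e
   22  gcedefbbeacdb$ehhafdefeea  a
   23  hafdefeeagcedefbbeacdb$eh  h
   24  hhafdefeeagcedefbbeacdb$e  e

behedfbagcefbecfdd$eaeahe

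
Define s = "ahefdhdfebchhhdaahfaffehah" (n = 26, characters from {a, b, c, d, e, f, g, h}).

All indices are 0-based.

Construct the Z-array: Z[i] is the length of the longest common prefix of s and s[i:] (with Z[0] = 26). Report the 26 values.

Z[0]=26
i=1: fresh scan; Z[1]=0
i=2: fresh scan; Z[2]=0
i=3: fresh scan; Z[3]=0
i=4: fresh scan; Z[4]=0
i=5: fresh scan; Z[5]=0
i=6: fresh scan; Z[6]=0
i=7: fresh scan; Z[7]=0
i=8: fresh scan; Z[8]=0
i=9: fresh scan; Z[9]=0
i=10: fresh scan; Z[10]=0
i=11: fresh scan; Z[11]=0
i=12: fresh scan; Z[12]=0
i=13: fresh scan; Z[13]=0
i=14: fresh scan; Z[14]=0
i=15: fresh scan; Z[15]=1 scan→box=[15,16)
i=16: fresh scan; Z[16]=2 scan→box=[16,18)
i=17: min(r-i=1, Z[1]=0)=0; Z[17]=0
i=18: fresh scan; Z[18]=0
i=19: fresh scan; Z[19]=1 scan→box=[19,20)
i=20: fresh scan; Z[20]=0
i=21: fresh scan; Z[21]=0
i=22: fresh scan; Z[22]=0
i=23: fresh scan; Z[23]=0
i=24: fresh scan; Z[24]=2 scan→box=[24,26)
i=25: min(r-i=1, Z[1]=0)=0; Z[25]=0

[26, 0, 0, 0, 0, 0, 0, 0, 0, 0, 0, 0, 0, 0, 0, 1, 2, 0, 0, 1, 0, 0, 0, 0, 2, 0]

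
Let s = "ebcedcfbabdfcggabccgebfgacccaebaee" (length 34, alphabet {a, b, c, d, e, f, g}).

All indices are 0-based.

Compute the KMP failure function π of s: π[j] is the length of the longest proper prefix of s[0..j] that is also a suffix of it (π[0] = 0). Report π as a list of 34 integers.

π[0] = 0
j=1 s[j]='b': π[1]=0 (border '')
j=2 s[j]='c': π[2]=0 (border '')
j=3 s[j]='e': π[3]=1 (border 'e')
j=4 s[j]='d': k: 1→0; π[4]=0 (border '')
j=5 s[j]='c': π[5]=0 (border '')
j=6 s[j]='f': π[6]=0 (border '')
j=7 s[j]='b': π[7]=0 (border '')
j=8 s[j]='a': π[8]=0 (border '')
j=9 s[j]='b': π[9]=0 (border '')
j=10 s[j]='d': π[10]=0 (border '')
j=11 s[j]='f': π[11]=0 (border '')
j=12 s[j]='c': π[12]=0 (border '')
j=13 s[j]='g': π[13]=0 (border '')
j=14 s[j]='g': π[14]=0 (border '')
j=15 s[j]='a': π[15]=0 (border '')
j=16 s[j]='b': π[16]=0 (border '')
j=17 s[j]='c': π[17]=0 (border '')
j=18 s[j]='c': π[18]=0 (border '')
j=19 s[j]='g': π[19]=0 (border '')
j=20 s[j]='e': π[20]=1 (border 'e')
j=21 s[j]='b': π[21]=2 (border 'eb')
j=22 s[j]='f': k: 2→0; π[22]=0 (border '')
j=23 s[j]='g': π[23]=0 (border '')
j=24 s[j]='a': π[24]=0 (border '')
j=25 s[j]='c': π[25]=0 (border '')
j=26 s[j]='c': π[26]=0 (border '')
j=27 s[j]='c': π[27]=0 (border '')
j=28 s[j]='a': π[28]=0 (border '')
j=29 s[j]='e': π[29]=1 (border 'e')
j=30 s[j]='b': π[30]=2 (border 'eb')
j=31 s[j]='a': k: 2→0; π[31]=0 (border '')
j=32 s[j]='e': π[32]=1 (border 'e')
j=33 s[j]='e': k: 1→0; π[33]=1 (border 'e')

[0, 0, 0, 1, 0, 0, 0, 0, 0, 0, 0, 0, 0, 0, 0, 0, 0, 0, 0, 0, 1, 2, 0, 0, 0, 0, 0, 0, 0, 1, 2, 0, 1, 1]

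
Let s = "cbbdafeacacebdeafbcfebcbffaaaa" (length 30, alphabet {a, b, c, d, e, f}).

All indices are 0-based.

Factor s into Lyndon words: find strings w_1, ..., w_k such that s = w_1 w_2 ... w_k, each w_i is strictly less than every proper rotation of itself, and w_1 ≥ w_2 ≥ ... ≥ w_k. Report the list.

["c", "bbd", "afe", "acacebdeafbcfebcbff", "a", "a", "a", "a"]

emit factor 1: 'c' (i=0, period=1)
emit factor 2: 'bbd' (i=1, period=3)
emit factor 3: 'afe' (i=4, period=3)
emit factor 4: 'acacebdeafbcfebcbff' (i=7, period=19)
emit factor 5: 'a' (i=26, period=1)
emit factor 6: 'a' (i=27, period=1)
emit factor 7: 'a' (i=28, period=1)
emit factor 8: 'a' (i=29, period=1)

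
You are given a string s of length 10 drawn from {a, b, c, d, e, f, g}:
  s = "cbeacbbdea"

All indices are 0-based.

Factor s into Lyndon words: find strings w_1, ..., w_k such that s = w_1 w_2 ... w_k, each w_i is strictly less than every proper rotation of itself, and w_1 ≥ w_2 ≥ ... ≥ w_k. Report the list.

emit factor 1: 'c' (i=0, period=1)
emit factor 2: 'be' (i=1, period=2)
emit factor 3: 'acbbde' (i=3, period=6)
emit factor 4: 'a' (i=9, period=1)

["c", "be", "acbbde", "a"]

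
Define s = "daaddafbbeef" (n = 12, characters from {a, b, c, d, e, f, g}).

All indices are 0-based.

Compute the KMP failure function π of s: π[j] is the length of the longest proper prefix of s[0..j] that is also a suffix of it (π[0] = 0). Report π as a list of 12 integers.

π[0] = 0
j=1 s[j]='a': π[1]=0 (border '')
j=2 s[j]='a': π[2]=0 (border '')
j=3 s[j]='d': π[3]=1 (border 'd')
j=4 s[j]='d': k: 1→0; π[4]=1 (border 'd')
j=5 s[j]='a': π[5]=2 (border 'da')
j=6 s[j]='f': k: 2→0; π[6]=0 (border '')
j=7 s[j]='b': π[7]=0 (border '')
j=8 s[j]='b': π[8]=0 (border '')
j=9 s[j]='e': π[9]=0 (border '')
j=10 s[j]='e': π[10]=0 (border '')
j=11 s[j]='f': π[11]=0 (border '')

[0, 0, 0, 1, 1, 2, 0, 0, 0, 0, 0, 0]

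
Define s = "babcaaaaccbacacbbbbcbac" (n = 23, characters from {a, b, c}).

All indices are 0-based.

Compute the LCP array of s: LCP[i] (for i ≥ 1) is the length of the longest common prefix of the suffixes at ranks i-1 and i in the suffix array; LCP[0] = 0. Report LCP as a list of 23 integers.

[0, 3, 2, 1, 1, 2, 2, 2, 0, 2, 3, 1, 3, 2, 1, 2, 0, 1, 2, 1, 4, 2, 1]

rank | idx | suffix
   0 |   4 | aaaaccbacacbbbbcbac
   1 |   5 | aaaccbacacbbbbcbac
   2 |   6 | aaccbacacbbbbcbac
   3 |   1 | abcaaaaccbacacbbbbcbac
   4 |  21 | ac
   5 |  11 | acacbbbbcbac
   6 |  13 | acbbbbcbac
   7 |   7 | accbacacbbbbcbac
   8 |   0 | babcaaaaccbacacbbbbcbac
   9 |  20 | bac
  10 |  10 | bacacbbbbcbac
  11 |  15 | bbbbcbac
  12 |  16 | bbbcbac
  13 |  17 | bbcbac
  14 |   2 | bcaaaaccbacacbbbbcbac
  15 |  18 | bcbac
  16 |  22 | c
  17 |   3 | caaaaccbacacbbbbcbac
  18 |  12 | cacbbbbcbac
  19 |  19 | cbac
  20 |   9 | cbacacbbbbcbac
  21 |  14 | cbbbbcbac
  22 |   8 | ccbacacbbbbcbac

SA = [4, 5, 6, 1, 21, 11, 13, 7, 0, 20, 10, 15, 16, 17, 2, 18, 22, 3, 12, 19, 9, 14, 8]
i: (SA[i-1],SA[i]) lcp shared
  1: (4,5) 3 'aaa'
  2: (5,6) 2 'aa'
  3: (6,1) 1 'a'
  4: (1,21) 1 'a'
  5: (21,11) 2 'ac'
  6: (11,13) 2 'ac'
  7: (13,7) 2 'ac'
  8: (7,0) 0 ''
  9: (0,20) 2 'ba'
  10: (20,10) 3 'bac'
  11: (10,15) 1 'b'
  12: (15,16) 3 'bbb'
  13: (16,17) 2 'bb'
  14: (17,2) 1 'b'
  15: (2,18) 2 'bc'
  16: (18,22) 0 ''
  17: (22,3) 1 'c'
  18: (3,12) 2 'ca'
  19: (12,19) 1 'c'
  20: (19,9) 4 'cbac'
  21: (9,14) 2 'cb'
  22: (14,8) 1 'c'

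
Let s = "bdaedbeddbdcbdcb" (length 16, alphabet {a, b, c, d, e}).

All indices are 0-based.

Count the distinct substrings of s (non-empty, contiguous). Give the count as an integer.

116

sorted suffixes:
  #0 SA[0]=2  'aedbeddbdcbdcb'
  #1 SA[1]=15  'b'
  #2 SA[2]=0  'bdaedbeddbdcbdcb'
  #3 SA[3]=12  'bdcb'
  #4 SA[4]=9  'bdcbdcb'
  #5 SA[5]=5  'beddbdcbdcb'
  #6 SA[6]=14  'cb'
  #7 SA[7]=11  'cbdcb'
  #8 SA[8]=1  'daedbeddbdcbdcb'
  #9 SA[9]=8  'dbdcbdcb'
  #10 SA[10]=4  'dbeddbdcbdcb'
  #11 SA[11]=13  'dcb'
  #12 SA[12]=10  'dcbdcb'
  #13 SA[13]=7  'ddbdcbdcb'
  #14 SA[14]=3  'edbeddbdcbdcb'
  #15 SA[15]=6  'eddbdcbdcb'

SA = [2, 15, 0, 12, 9, 5, 14, 11, 1, 8, 4, 13, 10, 7, 3, 6]
i: (SA[i-1],SA[i]) lcp shared
  1: (2,15) 0 ''
  2: (15,0) 1 'b'
  3: (0,12) 2 'bd'
  4: (12,9) 4 'bdcb'
  5: (9,5) 1 'b'
  6: (5,14) 0 ''
  7: (14,11) 2 'cb'
  8: (11,1) 0 ''
  9: (1,8) 1 'd'
  10: (8,4) 2 'db'
  11: (4,13) 1 'd'
  12: (13,10) 3 'dcb'
  13: (10,7) 1 'd'
  14: (7,3) 0 ''
  15: (3,6) 2 'ed'

n(n+1)/2 = 16·17/2 = 136
Σ LCP = 0 + 0 + 1 + 2 + 4 + 1 + 0 + 2 + 0 + 1 + 2 + 1 + 3 + 1 + 0 + 2 = 20
distinct = 136 − 20 = 116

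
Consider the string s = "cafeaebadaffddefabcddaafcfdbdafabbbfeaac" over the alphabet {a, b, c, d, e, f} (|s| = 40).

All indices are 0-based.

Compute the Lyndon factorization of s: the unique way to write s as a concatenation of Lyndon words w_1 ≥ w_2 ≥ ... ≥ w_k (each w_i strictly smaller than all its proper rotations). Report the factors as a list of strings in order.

["c", "afe", "aeb", "adaffddef", "abcdd", "aafcfdbdafabbbfe", "aac"]

emit factor 1: 'c' (i=0, period=1)
emit factor 2: 'afe' (i=1, period=3)
emit factor 3: 'aeb' (i=4, period=3)
emit factor 4: 'adaffddef' (i=7, period=9)
emit factor 5: 'abcdd' (i=16, period=5)
emit factor 6: 'aafcfdbdafabbbfe' (i=21, period=16)
emit factor 7: 'aac' (i=37, period=3)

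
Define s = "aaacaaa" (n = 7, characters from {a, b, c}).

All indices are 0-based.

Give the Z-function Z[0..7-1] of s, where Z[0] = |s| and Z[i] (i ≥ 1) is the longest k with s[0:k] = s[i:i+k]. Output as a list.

[7, 2, 1, 0, 3, 2, 1]

Z[0]=7
i=1: i≥r, start 0; Z[1]=2 extend→box=[1,3)
i=2: min(r-i=1, Z[1]=2)=1; Z[2]=1
i=3: i≥r, start 0; Z[3]=0
i=4: i≥r, start 0; Z[4]=3 extend→box=[4,7)
i=5: min(r-i=2, Z[1]=2)=2; Z[5]=2
i=6: min(r-i=1, Z[2]=1)=1; Z[6]=1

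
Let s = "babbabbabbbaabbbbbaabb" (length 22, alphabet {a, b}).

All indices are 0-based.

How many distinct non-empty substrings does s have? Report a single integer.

rank | idx | suffix
   0 |  18 | aabb
   1 |  11 | aabbbbbaabb
   2 |  19 | abb
   3 |   1 | abbabbabbbaabbbbbaabb
   4 |   4 | abbabbbaabbbbbaabb
   5 |   7 | abbbaabbbbbaabb
   6 |  12 | abbbbbaabb
   7 |  21 | b
   8 |  17 | baabb
   9 |  10 | baabbbbbaabb
  10 |   0 | babbabbabbbaabbbbbaabb
  11 |   3 | babbabbbaabbbbbaabb
  12 |   6 | babbbaabbbbbaabb
  13 |  20 | bb
  14 |  16 | bbaabb
  15 |   9 | bbaabbbbbaabb
  16 |   2 | bbabbabbbaabbbbbaabb
  17 |   5 | bbabbbaabbbbbaabb
  18 |  15 | bbbaabb
  19 |   8 | bbbaabbbbbaabb
  20 |  14 | bbbbaabb
  21 |  13 | bbbbbaabb

SA = [18, 11, 19, 1, 4, 7, 12, 21, 17, 10, 0, 3, 6, 20, 16, 9, 2, 5, 15, 8, 14, 13]
[i] adj suffixes → lcp
  [1] 18/11 → 4 ('aabb')
  [2] 11/19 → 1 ('a')
  [3] 19/1 → 3 ('abb')
  [4] 1/4 → 6 ('abbabb')
  [5] 4/7 → 3 ('abb')
  [6] 7/12 → 4 ('abbb')
  [7] 12/21 → 0 ('')
  [8] 21/17 → 1 ('b')
  [9] 17/10 → 5 ('baabb')
  [10] 10/0 → 2 ('ba')
  [11] 0/3 → 7 ('babbabb')
  [12] 3/6 → 4 ('babb')
  [13] 6/20 → 1 ('b')
  [14] 20/16 → 2 ('bb')
  [15] 16/9 → 6 ('bbaabb')
  [16] 9/2 → 3 ('bba')
  [17] 2/5 → 5 ('bbabb')
  [18] 5/15 → 2 ('bb')
  [19] 15/8 → 7 ('bbbaabb')
  [20] 8/14 → 3 ('bbb')
  [21] 14/13 → 4 ('bbbb')

n(n+1)/2 = 22·23/2 = 253
Σ LCP = 0 + 4 + 1 + 3 + 6 + 3 + 4 + 0 + 1 + 5 + 2 + 7 + 4 + 1 + 2 + 6 + 3 + 5 + 2 + 7 + 3 + 4 = 73
distinct = 253 − 73 = 180

180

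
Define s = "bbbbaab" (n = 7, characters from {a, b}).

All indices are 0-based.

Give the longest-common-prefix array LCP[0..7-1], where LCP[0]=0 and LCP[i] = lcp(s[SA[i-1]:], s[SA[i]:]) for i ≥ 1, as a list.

sorted suffixes:
  #0 SA[0]=4  'aab'
  #1 SA[1]=5  'ab'
  #2 SA[2]=6  'b'
  #3 SA[3]=3  'baab'
  #4 SA[4]=2  'bbaab'
  #5 SA[5]=1  'bbbaab'
  #6 SA[6]=0  'bbbbaab'

SA = [4, 5, 6, 3, 2, 1, 0]
[i] adj suffixes → lcp
  [1] 4/5 → 1 ('a')
  [2] 5/6 → 0 ('')
  [3] 6/3 → 1 ('b')
  [4] 3/2 → 1 ('b')
  [5] 2/1 → 2 ('bb')
  [6] 1/0 → 3 ('bbb')

[0, 1, 0, 1, 1, 2, 3]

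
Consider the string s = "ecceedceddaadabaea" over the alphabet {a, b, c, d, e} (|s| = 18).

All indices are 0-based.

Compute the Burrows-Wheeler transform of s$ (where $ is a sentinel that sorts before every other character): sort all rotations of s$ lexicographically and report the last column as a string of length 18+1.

rank  rotation             last
    0  $ecceedceddaadabaea  a
    1  a$ecceedceddaadabae  e
    2  aadabaea$ecceedcedd  d
    3  abaea$ecceedceddaad  d
    4  adabaea$ecceedcedda  a
    5  aea$ecceedceddaadab  b
    6  baea$ecceedceddaada  a
    7  cceedceddaadabaea$e  e
    8  ceddaadabaea$ecceed  d
    9  ceedceddaadabaea$ec  c
   10  daadabaea$ecceedced  d
   11  dabaea$ecceedceddaa  a
   12  dceddaadabaea$eccee  e
   13  ddaadabaea$ecceedce  e
   14  ea$ecceedceddaadaba  a
   15  ecceedceddaadabaea$  $
   16  edceddaadabaea$ecce  e
   17  eddaadabaea$ecceedc  c
   18  eedceddaadabaea$ecc  c

aeddabaedcdaeea$ecc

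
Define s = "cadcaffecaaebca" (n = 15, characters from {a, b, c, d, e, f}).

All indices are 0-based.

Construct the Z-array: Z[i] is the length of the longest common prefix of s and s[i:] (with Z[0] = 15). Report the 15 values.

[15, 0, 0, 2, 0, 0, 0, 0, 2, 0, 0, 0, 0, 2, 0]

Z[0]=15
i=1: fresh scan; Z[1]=0
i=2: fresh scan; Z[2]=0
i=3: fresh scan; Z[3]=2 extend→box=[3,5)
i=4: min(r-i=1, Z[1]=0)=0; Z[4]=0
i=5: fresh scan; Z[5]=0
i=6: fresh scan; Z[6]=0
i=7: fresh scan; Z[7]=0
i=8: fresh scan; Z[8]=2 extend→box=[8,10)
i=9: min(r-i=1, Z[1]=0)=0; Z[9]=0
i=10: fresh scan; Z[10]=0
i=11: fresh scan; Z[11]=0
i=12: fresh scan; Z[12]=0
i=13: fresh scan; Z[13]=2 extend→box=[13,15)
i=14: min(r-i=1, Z[1]=0)=0; Z[14]=0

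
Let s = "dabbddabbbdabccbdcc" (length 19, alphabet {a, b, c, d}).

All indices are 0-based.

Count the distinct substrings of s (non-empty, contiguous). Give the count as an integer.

161

rank→(start, suffix):
  0 → (6, 'abbbdabccbdcc')
  1 → (1, 'abbddabbbdabccbdcc')
  2 → (11, 'abccbdcc')
  3 → (7, 'bbbdabccbdcc')
  4 → (8, 'bbdabccbdcc')
  5 → (2, 'bbddabbbdabccbdcc')
  6 → (12, 'bccbdcc')
  7 → (9, 'bdabccbdcc')
  8 → (15, 'bdcc')
  9 → (3, 'bddabbbdabccbdcc')
  10 → (18, 'c')
  11 → (14, 'cbdcc')
  12 → (17, 'cc')
  13 → (13, 'ccbdcc')
  14 → (5, 'dabbbdabccbdcc')
  15 → (0, 'dabbddabbbdabccbdcc')
  16 → (10, 'dabccbdcc')
  17 → (16, 'dcc')
  18 → (4, 'ddabbbdabccbdcc')

SA = [6, 1, 11, 7, 8, 2, 12, 9, 15, 3, 18, 14, 17, 13, 5, 0, 10, 16, 4]
[i] adj suffixes → lcp
  [1] 6/1 → 3 ('abb')
  [2] 1/11 → 2 ('ab')
  [3] 11/7 → 0 ('')
  [4] 7/8 → 2 ('bb')
  [5] 8/2 → 3 ('bbd')
  [6] 2/12 → 1 ('b')
  [7] 12/9 → 1 ('b')
  [8] 9/15 → 2 ('bd')
  [9] 15/3 → 2 ('bd')
  [10] 3/18 → 0 ('')
  [11] 18/14 → 1 ('c')
  [12] 14/17 → 1 ('c')
  [13] 17/13 → 2 ('cc')
  [14] 13/5 → 0 ('')
  [15] 5/0 → 4 ('dabb')
  [16] 0/10 → 3 ('dab')
  [17] 10/16 → 1 ('d')
  [18] 16/4 → 1 ('d')

n(n+1)/2 = 19·20/2 = 190
Σ LCP = 0 + 3 + 2 + 0 + 2 + 3 + 1 + 1 + 2 + 2 + 0 + 1 + 1 + 2 + 0 + 4 + 3 + 1 + 1 = 29
distinct = 190 − 29 = 161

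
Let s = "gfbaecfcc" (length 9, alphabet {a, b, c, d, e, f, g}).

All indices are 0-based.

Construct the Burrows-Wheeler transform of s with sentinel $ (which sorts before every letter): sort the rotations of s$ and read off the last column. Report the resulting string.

cbfcfeagc$

rank  rotation    last
    0  $gfbaecfcc  c
    1  aecfcc$gfb  b
    2  baecfcc$gf  f
    3  c$gfbaecfc  c
    4  cc$gfbaecf  f
    5  cfcc$gfbae  e
    6  ecfcc$gfba  a
    7  fbaecfcc$g  g
    8  fcc$gfbaec  c
    9  gfbaecfcc$  $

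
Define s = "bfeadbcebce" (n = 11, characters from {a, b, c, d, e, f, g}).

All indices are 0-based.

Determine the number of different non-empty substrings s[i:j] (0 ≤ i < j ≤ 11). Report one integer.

sorted suffixes:
  #0 SA[0]=3  'adbcebce'
  #1 SA[1]=8  'bce'
  #2 SA[2]=5  'bcebce'
  #3 SA[3]=0  'bfeadbcebce'
  #4 SA[4]=9  'ce'
  #5 SA[5]=6  'cebce'
  #6 SA[6]=4  'dbcebce'
  #7 SA[7]=10  'e'
  #8 SA[8]=2  'eadbcebce'
  #9 SA[9]=7  'ebce'
  #10 SA[10]=1  'feadbcebce'

SA = [3, 8, 5, 0, 9, 6, 4, 10, 2, 7, 1]
[i] adj suffixes → lcp
  [1] 3/8 → 0 ('')
  [2] 8/5 → 3 ('bce')
  [3] 5/0 → 1 ('b')
  [4] 0/9 → 0 ('')
  [5] 9/6 → 2 ('ce')
  [6] 6/4 → 0 ('')
  [7] 4/10 → 0 ('')
  [8] 10/2 → 1 ('e')
  [9] 2/7 → 1 ('e')
  [10] 7/1 → 0 ('')

n(n+1)/2 = 11·12/2 = 66
Σ LCP = 0 + 0 + 3 + 1 + 0 + 2 + 0 + 0 + 1 + 1 + 0 = 8
distinct = 66 − 8 = 58

58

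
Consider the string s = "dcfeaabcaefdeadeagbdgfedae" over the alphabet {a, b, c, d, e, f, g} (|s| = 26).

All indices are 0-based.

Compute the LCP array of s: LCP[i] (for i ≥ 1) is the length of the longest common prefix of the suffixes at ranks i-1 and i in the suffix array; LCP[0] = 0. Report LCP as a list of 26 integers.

sorted suffixes:
  #0 SA[0]=4  'aabcaefdeadeagbdgfedae'
  #1 SA[1]=5  'abcaefdeadeagbdgfedae'
  #2 SA[2]=13  'adeagbdgfedae'
  #3 SA[3]=24  'ae'
  #4 SA[4]=8  'aefdeadeagbdgfedae'
  #5 SA[5]=16  'agbdgfedae'
  #6 SA[6]=6  'bcaefdeadeagbdgfedae'
  #7 SA[7]=18  'bdgfedae'
  #8 SA[8]=7  'caefdeadeagbdgfedae'
  #9 SA[9]=1  'cfeaabcaefdeadeagbdgfedae'
  #10 SA[10]=23  'dae'
  #11 SA[11]=0  'dcfeaabcaefdeadeagbdgfedae'
  #12 SA[12]=11  'deadeagbdgfedae'
  #13 SA[13]=14  'deagbdgfedae'
  #14 SA[14]=19  'dgfedae'
  #15 SA[15]=25  'e'
  #16 SA[16]=3  'eaabcaefdeadeagbdgfedae'
  #17 SA[17]=12  'eadeagbdgfedae'
  #18 SA[18]=15  'eagbdgfedae'
  #19 SA[19]=22  'edae'
  #20 SA[20]=9  'efdeadeagbdgfedae'
  #21 SA[21]=10  'fdeadeagbdgfedae'
  #22 SA[22]=2  'feaabcaefdeadeagbdgfedae'
  #23 SA[23]=21  'fedae'
  #24 SA[24]=17  'gbdgfedae'
  #25 SA[25]=20  'gfedae'

SA = [4, 5, 13, 24, 8, 16, 6, 18, 7, 1, 23, 0, 11, 14, 19, 25, 3, 12, 15, 22, 9, 10, 2, 21, 17, 20]
[i] adj suffixes → lcp
  [1] 4/5 → 1 ('a')
  [2] 5/13 → 1 ('a')
  [3] 13/24 → 1 ('a')
  [4] 24/8 → 2 ('ae')
  [5] 8/16 → 1 ('a')
  [6] 16/6 → 0 ('')
  [7] 6/18 → 1 ('b')
  [8] 18/7 → 0 ('')
  [9] 7/1 → 1 ('c')
  [10] 1/23 → 0 ('')
  [11] 23/0 → 1 ('d')
  [12] 0/11 → 1 ('d')
  [13] 11/14 → 3 ('dea')
  [14] 14/19 → 1 ('d')
  [15] 19/25 → 0 ('')
  [16] 25/3 → 1 ('e')
  [17] 3/12 → 2 ('ea')
  [18] 12/15 → 2 ('ea')
  [19] 15/22 → 1 ('e')
  [20] 22/9 → 1 ('e')
  [21] 9/10 → 0 ('')
  [22] 10/2 → 1 ('f')
  [23] 2/21 → 2 ('fe')
  [24] 21/17 → 0 ('')
  [25] 17/20 → 1 ('g')

[0, 1, 1, 1, 2, 1, 0, 1, 0, 1, 0, 1, 1, 3, 1, 0, 1, 2, 2, 1, 1, 0, 1, 2, 0, 1]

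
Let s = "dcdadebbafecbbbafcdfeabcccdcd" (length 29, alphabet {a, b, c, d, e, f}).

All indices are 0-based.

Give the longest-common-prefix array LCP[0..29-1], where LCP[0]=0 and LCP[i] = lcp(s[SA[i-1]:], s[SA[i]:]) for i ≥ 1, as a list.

sorted suffixes:
  #0 SA[0]=21  'abcccdcd'
  #1 SA[1]=3  'adebbafecbbbafcdfeabcccdcd'
  #2 SA[2]=15  'afcdfeabcccdcd'
  #3 SA[3]=8  'afecbbbafcdfeabcccdcd'
  #4 SA[4]=14  'bafcdfeabcccdcd'
  #5 SA[5]=7  'bafecbbbafcdfeabcccdcd'
  #6 SA[6]=13  'bbafcdfeabcccdcd'
  #7 SA[7]=6  'bbafecbbbafcdfeabcccdcd'
  #8 SA[8]=12  'bbbafcdfeabcccdcd'
  #9 SA[9]=22  'bcccdcd'
  #10 SA[10]=11  'cbbbafcdfeabcccdcd'
  #11 SA[11]=23  'cccdcd'
  #12 SA[12]=24  'ccdcd'
  #13 SA[13]=27  'cd'
  #14 SA[14]=1  'cdadebbafecbbbafcdfeabcccdcd'
  #15 SA[15]=25  'cdcd'
  #16 SA[16]=17  'cdfeabcccdcd'
  #17 SA[17]=28  'd'
  #18 SA[18]=2  'dadebbafecbbbafcdfeabcccdcd'
  #19 SA[19]=26  'dcd'
  #20 SA[20]=0  'dcdadebbafecbbbafcdfeabcccdcd'
  #21 SA[21]=4  'debbafecbbbafcdfeabcccdcd'
  #22 SA[22]=18  'dfeabcccdcd'
  #23 SA[23]=20  'eabcccdcd'
  #24 SA[24]=5  'ebbafecbbbafcdfeabcccdcd'
  #25 SA[25]=10  'ecbbbafcdfeabcccdcd'
  #26 SA[26]=16  'fcdfeabcccdcd'
  #27 SA[27]=19  'feabcccdcd'
  #28 SA[28]=9  'fecbbbafcdfeabcccdcd'

SA = [21, 3, 15, 8, 14, 7, 13, 6, 12, 22, 11, 23, 24, 27, 1, 25, 17, 28, 2, 26, 0, 4, 18, 20, 5, 10, 16, 19, 9]
[i] adj suffixes → lcp
  [1] 21/3 → 1 ('a')
  [2] 3/15 → 1 ('a')
  [3] 15/8 → 2 ('af')
  [4] 8/14 → 0 ('')
  [5] 14/7 → 3 ('baf')
  [6] 7/13 → 1 ('b')
  [7] 13/6 → 4 ('bbaf')
  [8] 6/12 → 2 ('bb')
  [9] 12/22 → 1 ('b')
  [10] 22/11 → 0 ('')
  [11] 11/23 → 1 ('c')
  [12] 23/24 → 2 ('cc')
  [13] 24/27 → 1 ('c')
  [14] 27/1 → 2 ('cd')
  [15] 1/25 → 2 ('cd')
  [16] 25/17 → 2 ('cd')
  [17] 17/28 → 0 ('')
  [18] 28/2 → 1 ('d')
  [19] 2/26 → 1 ('d')
  [20] 26/0 → 3 ('dcd')
  [21] 0/4 → 1 ('d')
  [22] 4/18 → 1 ('d')
  [23] 18/20 → 0 ('')
  [24] 20/5 → 1 ('e')
  [25] 5/10 → 1 ('e')
  [26] 10/16 → 0 ('')
  [27] 16/19 → 1 ('f')
  [28] 19/9 → 2 ('fe')

[0, 1, 1, 2, 0, 3, 1, 4, 2, 1, 0, 1, 2, 1, 2, 2, 2, 0, 1, 1, 3, 1, 1, 0, 1, 1, 0, 1, 2]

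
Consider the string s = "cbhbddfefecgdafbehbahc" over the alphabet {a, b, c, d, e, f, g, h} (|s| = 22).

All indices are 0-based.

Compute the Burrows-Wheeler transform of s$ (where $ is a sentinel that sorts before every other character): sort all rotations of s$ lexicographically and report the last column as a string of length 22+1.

rank  rotation                 last
    0  $cbhbddfefecgdafbehbahc  c
    1  afbehbahc$cbhbddfefecgd  d
    2  ahc$cbhbddfefecgdafbehb  b
    3  bahc$cbhbddfefecgdafbeh  h
    4  bddfefecgdafbehbahc$cbh  h
    5  behbahc$cbhbddfefecgdaf  f
    6  bhbddfefecgdafbehbahc$c  c
    7  c$cbhbddfefecgdafbehbah  h
    8  cbhbddfefecgdafbehbahc$  $
    9  cgdafbehbahc$cbhbddfefe  e
   10  dafbehbahc$cbhbddfefecg  g
   11  ddfefecgdafbehbahc$cbhb  b
   12  dfefecgdafbehbahc$cbhbd  d
   13  ecgdafbehbahc$cbhbddfef  f
   14  efecgdafbehbahc$cbhbddf  f
   15  ehbahc$cbhbddfefecgdafb  b
   16  fbehbahc$cbhbddfefecgda  a
   17  fecgdafbehbahc$cbhbddfe  e
   18  fefecgdafbehbahc$cbhbdd  d
   19  gdafbehbahc$cbhbddfefec  c
   20  hbahc$cbhbddfefecgdafbe  e
   21  hbddfefecgdafbehbahc$cb  b
   22  hc$cbhbddfefecgdafbehba  a

cdbhhfch$egbdffbaedceba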